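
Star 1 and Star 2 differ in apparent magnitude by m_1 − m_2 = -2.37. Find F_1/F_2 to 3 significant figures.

8.87

F_1/F_2 = 10^(−(m_1 − m_2)/2.5) = 10^(2.37/2.5) = 10^0.948 = 8.872.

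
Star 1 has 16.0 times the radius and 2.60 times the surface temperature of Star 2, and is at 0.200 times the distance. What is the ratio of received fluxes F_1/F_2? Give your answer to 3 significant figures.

2.92×10^5

L_1/L_2 = (R_1/R_2)²(T_1/T_2)⁴ = (16.0)² × (2.60)⁴ = 1.170×10^4.
F_1/F_2 = (L_1/L_2)/(d_1/d_2)² = 1.170×10^4 / (0.200)² = 2.925×10^5.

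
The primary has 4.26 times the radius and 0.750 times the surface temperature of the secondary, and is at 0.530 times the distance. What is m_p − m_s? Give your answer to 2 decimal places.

L_p/L_s = (4.26)²(0.750)⁴ = 5.742.
F_p/F_s = (L_p/L_s)/(d_p/d_s)² = 5.742/0.2809 = 20.44.
m_p − m_s = −2.5 log₁₀(20.44) = -3.28.

-3.28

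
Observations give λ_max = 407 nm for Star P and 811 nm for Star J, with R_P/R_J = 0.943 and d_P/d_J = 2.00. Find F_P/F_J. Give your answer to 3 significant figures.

Wien's law: T_P/T_J = λ_J/λ_P = 811/407 = 1.993.
L_P/L_J = (R_P/R_J)²(T_P/T_J)⁴ = (0.943)²(1.993)⁴ = 14.02.
F_P/F_J = (L_P/L_J)/(d_P/d_J)² = 14.02/(2.00)² = 3.505.

3.50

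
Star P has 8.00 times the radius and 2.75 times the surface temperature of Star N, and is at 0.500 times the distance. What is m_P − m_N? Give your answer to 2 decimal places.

-10.41

L_P/L_N = (8.00)²(2.75)⁴ = 3660.
F_P/F_N = (L_P/L_N)/(d_P/d_N)² = 3660/0.2500 = 1.464×10^4.
m_P − m_N = −2.5 log₁₀(1.464×10^4) = -10.41.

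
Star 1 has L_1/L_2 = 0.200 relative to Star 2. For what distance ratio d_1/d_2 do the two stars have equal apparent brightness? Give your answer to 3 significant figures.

Equal flux requires L_1/d_1² = L_2/d_2², so d_1/d_2 = √(L_1/L_2)
= √(0.200) = 0.4472.

0.447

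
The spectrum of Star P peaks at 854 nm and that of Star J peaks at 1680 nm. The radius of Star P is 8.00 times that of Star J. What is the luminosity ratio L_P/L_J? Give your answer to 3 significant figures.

958

Wien's law gives T ∝ 1/λ_max, so T_P/T_J = λ_J/λ_P = 1680/854 = 1.967.
Then L ∝ R²T⁴ gives L_P/L_J = (8.00)² × (1.967)⁴ = 64.00 × 14.98 = 958.5.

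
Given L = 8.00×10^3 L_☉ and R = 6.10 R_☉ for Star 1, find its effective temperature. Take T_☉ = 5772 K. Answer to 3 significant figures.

T/T_☉ = (L/L_☉)^(1/4) / (R/R_☉)^(1/2)
T = 5772 × (8.00×10^3)^(1/4) / √(6.10) = 5772 × 9.457 / 2.470 = 2.210×10^4 K.

2.21×10^4 K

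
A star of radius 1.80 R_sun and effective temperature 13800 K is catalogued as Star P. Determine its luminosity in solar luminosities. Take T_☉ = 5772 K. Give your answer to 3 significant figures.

L/L_☉ = (R/R_☉)² (T/T_☉)⁴ = (1.80)² × (13800/5772)⁴
       = 3.240 × (2.391)⁴ = 3.240 × 32.67 = 105.9.

106 solar luminosities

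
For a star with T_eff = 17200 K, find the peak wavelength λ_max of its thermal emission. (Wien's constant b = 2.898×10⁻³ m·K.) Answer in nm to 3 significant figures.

λ_max = b/T = 2.898×10⁻³ / 17200 = 1.68×10^-7 m = 168.5 nm.

168 nm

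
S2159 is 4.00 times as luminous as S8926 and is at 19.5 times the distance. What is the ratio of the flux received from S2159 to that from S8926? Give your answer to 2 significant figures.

0.011

F = L/(4πd²), so F_S2159/F_S8926 = (L_S2159/L_S8926) / (d_S2159/d_S8926)²
= 4.00 / (19.5)² = 4.00 / 380.2 = 0.01052.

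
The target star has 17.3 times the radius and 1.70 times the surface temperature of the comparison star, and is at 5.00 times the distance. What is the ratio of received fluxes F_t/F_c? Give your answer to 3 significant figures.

100

L_t/L_c = (R_t/R_c)²(T_t/T_c)⁴ = (17.3)² × (1.70)⁴ = 2500.
F_t/F_c = (L_t/L_c)/(d_t/d_c)² = 2500 / (5.00)² = 99.99.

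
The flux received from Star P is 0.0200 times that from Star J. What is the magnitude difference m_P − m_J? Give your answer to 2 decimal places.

4.25

m_P − m_J = −2.5 log₁₀(F_P/F_J) = −2.5 log₁₀(0.0200) = −2.5 × (-1.699) = 4.247.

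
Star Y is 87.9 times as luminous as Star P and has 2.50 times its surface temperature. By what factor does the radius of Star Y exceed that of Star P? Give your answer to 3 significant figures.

1.50

L ∝ R²T⁴ gives R ∝ √L / T², so
R_Y/R_P = √(87.9) / (2.50)² = 9.375 / 6.250 = 1.500.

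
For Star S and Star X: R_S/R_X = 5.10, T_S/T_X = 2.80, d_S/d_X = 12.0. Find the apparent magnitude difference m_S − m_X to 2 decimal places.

L_S/L_X = (5.10)²(2.80)⁴ = 1599.
F_S/F_X = (L_S/L_X)/(d_S/d_X)² = 1599/144.0 = 11.10.
m_S − m_X = −2.5 log₁₀(11.10) = -2.61.

-2.61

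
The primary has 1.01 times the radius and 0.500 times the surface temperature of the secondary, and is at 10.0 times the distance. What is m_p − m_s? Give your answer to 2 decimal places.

L_p/L_s = (1.01)²(0.500)⁴ = 0.06376.
F_p/F_s = (L_p/L_s)/(d_p/d_s)² = 0.06376/100.0 = 6.376×10^-4.
m_p − m_s = −2.5 log₁₀(6.376×10^-4) = 7.99.

7.99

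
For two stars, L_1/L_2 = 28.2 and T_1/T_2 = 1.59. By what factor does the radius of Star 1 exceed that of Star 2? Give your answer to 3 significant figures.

2.10

L ∝ R²T⁴ gives R ∝ √L / T², so
R_1/R_2 = √(28.2) / (1.59)² = 5.310 / 2.528 = 2.101.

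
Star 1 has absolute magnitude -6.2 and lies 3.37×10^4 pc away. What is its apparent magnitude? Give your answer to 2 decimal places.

11.44

m = M + 5 log₁₀(d/10 pc) = -6.2 + 5 log₁₀(3.37×10^4/10)
  = -6.2 + 5 × 3.528 = -6.2 + 17.64 = 11.44.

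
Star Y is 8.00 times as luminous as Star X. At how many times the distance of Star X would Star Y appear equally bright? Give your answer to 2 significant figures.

2.8

Equal flux requires L_Y/d_Y² = L_X/d_X², so d_Y/d_X = √(L_Y/L_X)
= √(8.00) = 2.828.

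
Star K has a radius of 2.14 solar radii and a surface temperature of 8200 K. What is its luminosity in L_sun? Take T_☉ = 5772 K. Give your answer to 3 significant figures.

18.7 L_sun

L/L_☉ = (R/R_☉)² (T/T_☉)⁴ = (2.14)² × (8200/5772)⁴
       = 4.580 × (1.421)⁴ = 4.580 × 4.073 = 18.65.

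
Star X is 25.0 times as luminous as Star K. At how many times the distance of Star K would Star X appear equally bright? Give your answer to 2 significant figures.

Equal flux requires L_X/d_X² = L_K/d_K², so d_X/d_K = √(L_X/L_K)
= √(25.0) = 5.000.

5.0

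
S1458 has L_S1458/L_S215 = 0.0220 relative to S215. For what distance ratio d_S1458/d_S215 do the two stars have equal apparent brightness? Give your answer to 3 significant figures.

0.148

Equal flux requires L_S1458/d_S1458² = L_S215/d_S215², so d_S1458/d_S215 = √(L_S1458/L_S215)
= √(0.0220) = 0.1483.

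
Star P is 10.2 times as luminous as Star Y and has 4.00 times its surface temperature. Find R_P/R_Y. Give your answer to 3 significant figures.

0.200

L ∝ R²T⁴ gives R ∝ √L / T², so
R_P/R_Y = √(10.2) / (4.00)² = 3.194 / 16.00 = 0.1996.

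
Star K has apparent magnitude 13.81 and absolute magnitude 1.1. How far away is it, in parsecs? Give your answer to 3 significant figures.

3.48×10^3 pc

m − M = 5 log₁₀(d/10 pc)
13.81 − (1.1) = 12.71 = 5 log₁₀(d/10)
d = 10 × 10^(12.71/5) = 10 × 10^2.542 = 3483 pc.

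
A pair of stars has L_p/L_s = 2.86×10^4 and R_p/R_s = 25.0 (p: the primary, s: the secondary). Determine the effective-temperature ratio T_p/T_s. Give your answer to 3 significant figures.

L ∝ R²T⁴ gives T ∝ (L/R²)^(1/4), so
T_p/T_s = (2.86×10^4 / 25.0²)^(1/4) = (45.76)^(1/4) = 2.601.

2.60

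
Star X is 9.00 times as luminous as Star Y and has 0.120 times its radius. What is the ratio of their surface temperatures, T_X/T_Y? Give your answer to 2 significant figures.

L ∝ R²T⁴ gives T ∝ (L/R²)^(1/4), so
T_X/T_Y = (9.00 / 0.120²)^(1/4) = (625.0)^(1/4) = 5.000.

5.0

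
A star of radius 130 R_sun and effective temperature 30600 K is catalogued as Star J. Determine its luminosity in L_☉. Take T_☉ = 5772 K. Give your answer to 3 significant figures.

L/L_☉ = (R/R_☉)² (T/T_☉)⁴ = (130)² × (30600/5772)⁴
       = 1.690×10^4 × (5.301)⁴ = 1.690×10^4 × 789.9 = 1.335×10^7.

1.33×10^7 L_☉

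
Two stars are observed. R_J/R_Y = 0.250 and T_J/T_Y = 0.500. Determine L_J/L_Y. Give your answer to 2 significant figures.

0.0039

From the Stefan–Boltzmann law, L ∝ R²T⁴, so
L_J/L_Y = (R_J/R_Y)² (T_J/T_Y)⁴ = (0.250)² × (0.500)⁴ = 0.06250 × 0.06250 = 0.003906.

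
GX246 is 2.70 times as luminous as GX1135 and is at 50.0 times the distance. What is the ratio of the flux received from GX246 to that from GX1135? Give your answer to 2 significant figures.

F = L/(4πd²), so F_GX246/F_GX1135 = (L_GX246/L_GX1135) / (d_GX246/d_GX1135)²
= 2.70 / (50.0)² = 2.70 / 2500 = 0.001080.

0.0011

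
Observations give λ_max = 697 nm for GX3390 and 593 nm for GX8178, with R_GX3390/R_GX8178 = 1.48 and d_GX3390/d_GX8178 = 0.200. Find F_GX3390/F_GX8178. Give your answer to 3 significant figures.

28.7

Wien's law: T_GX3390/T_GX8178 = λ_GX8178/λ_GX3390 = 593/697 = 0.8508.
L_GX3390/L_GX8178 = (R_GX3390/R_GX8178)²(T_GX3390/T_GX8178)⁴ = (1.48)²(0.8508)⁴ = 1.148.
F_GX3390/F_GX8178 = (L_GX3390/L_GX8178)/(d_GX3390/d_GX8178)² = 1.148/(0.200)² = 28.69.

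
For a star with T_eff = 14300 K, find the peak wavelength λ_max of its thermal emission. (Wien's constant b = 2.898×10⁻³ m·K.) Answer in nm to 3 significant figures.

203 nm

λ_max = b/T = 2.898×10⁻³ / 14300 = 2.03×10^-7 m = 202.7 nm.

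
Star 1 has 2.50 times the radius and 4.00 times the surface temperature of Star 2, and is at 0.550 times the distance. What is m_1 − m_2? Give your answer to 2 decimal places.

L_1/L_2 = (2.50)²(4.00)⁴ = 1600.
F_1/F_2 = (L_1/L_2)/(d_1/d_2)² = 1600/0.3025 = 5289.
m_1 − m_2 = −2.5 log₁₀(5289) = -9.31.

-9.31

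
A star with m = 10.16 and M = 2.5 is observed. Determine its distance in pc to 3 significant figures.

340 pc

m − M = 5 log₁₀(d/10 pc)
10.16 − (2.5) = 7.66 = 5 log₁₀(d/10)
d = 10 × 10^(7.66/5) = 10 × 10^1.532 = 340.4 pc.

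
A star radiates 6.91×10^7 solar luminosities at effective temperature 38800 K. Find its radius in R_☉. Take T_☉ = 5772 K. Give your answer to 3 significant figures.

184 R_☉

R/R_☉ = √(L/L_☉) / (T/T_☉)² = √(6.91×10^7) / (6.722)²
       = 8313 / 45.19 = 184.0.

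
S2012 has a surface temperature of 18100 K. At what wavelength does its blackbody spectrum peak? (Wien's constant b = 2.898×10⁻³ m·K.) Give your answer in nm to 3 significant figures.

λ_max = b/T = 2.898×10⁻³ / 18100 = 1.60×10^-7 m = 160.1 nm.

160 nm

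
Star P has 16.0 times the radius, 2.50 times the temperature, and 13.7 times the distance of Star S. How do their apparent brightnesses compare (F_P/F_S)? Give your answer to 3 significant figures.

L_P/L_S = (R_P/R_S)²(T_P/T_S)⁴ = (16.0)² × (2.50)⁴ = 1.000×10^4.
F_P/F_S = (L_P/L_S)/(d_P/d_S)² = 1.000×10^4 / (13.7)² = 53.28.

53.3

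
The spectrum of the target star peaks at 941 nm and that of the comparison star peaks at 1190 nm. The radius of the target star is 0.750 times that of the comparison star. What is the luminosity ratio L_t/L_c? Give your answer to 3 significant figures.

1.44

Wien's law gives T ∝ 1/λ_max, so T_t/T_c = λ_c/λ_t = 1190/941 = 1.265.
Then L ∝ R²T⁴ gives L_t/L_c = (0.750)² × (1.265)⁴ = 0.5625 × 2.558 = 1.439.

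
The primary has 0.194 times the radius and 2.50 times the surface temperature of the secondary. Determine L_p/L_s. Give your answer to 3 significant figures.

From the Stefan–Boltzmann law, L ∝ R²T⁴, so
L_p/L_s = (R_p/R_s)² (T_p/T_s)⁴ = (0.194)² × (2.50)⁴ = 0.03764 × 39.06 = 1.470.

1.47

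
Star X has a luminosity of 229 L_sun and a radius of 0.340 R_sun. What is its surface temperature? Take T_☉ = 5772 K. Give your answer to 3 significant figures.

T/T_☉ = (L/L_☉)^(1/4) / (R/R_☉)^(1/2)
T = 5772 × (229)^(1/4) / √(0.340) = 5772 × 3.890 / 0.5831 = 3.851×10^4 K.

3.85×10^4 K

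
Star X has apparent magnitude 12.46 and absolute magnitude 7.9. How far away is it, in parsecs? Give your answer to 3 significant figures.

m − M = 5 log₁₀(d/10 pc)
12.46 − (7.9) = 4.56 = 5 log₁₀(d/10)
d = 10 × 10^(4.56/5) = 10 × 10^0.912 = 81.66 pc.

81.7 pc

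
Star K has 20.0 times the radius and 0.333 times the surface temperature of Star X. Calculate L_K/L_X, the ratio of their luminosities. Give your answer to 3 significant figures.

4.92

From the Stefan–Boltzmann law, L ∝ R²T⁴, so
L_K/L_X = (R_K/R_X)² (T_K/T_X)⁴ = (20.0)² × (0.333)⁴ = 400.0 × 0.01230 = 4.919.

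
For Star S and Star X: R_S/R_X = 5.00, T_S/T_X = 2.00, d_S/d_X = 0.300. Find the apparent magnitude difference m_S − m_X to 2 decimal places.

-9.12

L_S/L_X = (5.00)²(2.00)⁴ = 400.0.
F_S/F_X = (L_S/L_X)/(d_S/d_X)² = 400.0/0.09000 = 4444.
m_S − m_X = −2.5 log₁₀(4444) = -9.12.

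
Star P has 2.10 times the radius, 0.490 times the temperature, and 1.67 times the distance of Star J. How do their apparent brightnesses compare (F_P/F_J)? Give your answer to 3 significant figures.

0.0912

L_P/L_J = (R_P/R_J)²(T_P/T_J)⁴ = (2.10)² × (0.490)⁴ = 0.2542.
F_P/F_J = (L_P/L_J)/(d_P/d_J)² = 0.2542 / (1.67)² = 0.09116.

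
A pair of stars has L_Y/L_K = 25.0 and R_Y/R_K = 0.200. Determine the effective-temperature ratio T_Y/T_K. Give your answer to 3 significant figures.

L ∝ R²T⁴ gives T ∝ (L/R²)^(1/4), so
T_Y/T_K = (25.0 / 0.200²)^(1/4) = (625.0)^(1/4) = 5.000.

5.00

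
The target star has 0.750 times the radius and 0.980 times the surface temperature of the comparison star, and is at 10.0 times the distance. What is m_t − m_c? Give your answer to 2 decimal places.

L_t/L_c = (0.750)²(0.980)⁴ = 0.5188.
F_t/F_c = (L_t/L_c)/(d_t/d_c)² = 0.5188/100.0 = 0.005188.
m_t − m_c = −2.5 log₁₀(0.005188) = 5.71.

5.71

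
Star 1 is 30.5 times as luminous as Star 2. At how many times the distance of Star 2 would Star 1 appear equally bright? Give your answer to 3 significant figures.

Equal flux requires L_1/d_1² = L_2/d_2², so d_1/d_2 = √(L_1/L_2)
= √(30.5) = 5.523.

5.52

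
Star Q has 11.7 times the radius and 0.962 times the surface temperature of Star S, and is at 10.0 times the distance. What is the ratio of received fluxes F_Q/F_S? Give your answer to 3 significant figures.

1.17

L_Q/L_S = (R_Q/R_S)²(T_Q/T_S)⁴ = (11.7)² × (0.962)⁴ = 117.2.
F_Q/F_S = (L_Q/L_S)/(d_Q/d_S)² = 117.2 / (10.0)² = 1.172.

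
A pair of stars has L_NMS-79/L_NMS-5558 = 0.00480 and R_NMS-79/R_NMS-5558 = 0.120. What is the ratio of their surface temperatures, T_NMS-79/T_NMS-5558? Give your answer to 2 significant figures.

L ∝ R²T⁴ gives T ∝ (L/R²)^(1/4), so
T_NMS-79/T_NMS-5558 = (0.00480 / 0.120²)^(1/4) = (0.3333)^(1/4) = 0.7598.

0.76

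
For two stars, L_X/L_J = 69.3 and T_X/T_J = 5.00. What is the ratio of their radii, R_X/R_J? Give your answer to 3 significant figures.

L ∝ R²T⁴ gives R ∝ √L / T², so
R_X/R_J = √(69.3) / (5.00)² = 8.325 / 25.00 = 0.3330.

0.333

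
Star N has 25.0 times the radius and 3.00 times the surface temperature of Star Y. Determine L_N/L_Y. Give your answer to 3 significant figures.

From the Stefan–Boltzmann law, L ∝ R²T⁴, so
L_N/L_Y = (R_N/R_Y)² (T_N/T_Y)⁴ = (25.0)² × (3.00)⁴ = 625.0 × 81.00 = 5.062×10^4.

5.06×10^4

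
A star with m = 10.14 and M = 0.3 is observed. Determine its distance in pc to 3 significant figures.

929 pc

m − M = 5 log₁₀(d/10 pc)
10.14 − (0.3) = 9.84 = 5 log₁₀(d/10)
d = 10 × 10^(9.84/5) = 10 × 10^1.968 = 929.0 pc.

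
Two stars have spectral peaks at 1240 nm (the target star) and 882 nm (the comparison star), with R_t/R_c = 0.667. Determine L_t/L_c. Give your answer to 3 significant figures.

Wien's law gives T ∝ 1/λ_max, so T_t/T_c = λ_c/λ_t = 882/1240 = 0.7113.
Then L ∝ R²T⁴ gives L_t/L_c = (0.667)² × (0.7113)⁴ = 0.4449 × 0.2560 = 0.1139.

0.114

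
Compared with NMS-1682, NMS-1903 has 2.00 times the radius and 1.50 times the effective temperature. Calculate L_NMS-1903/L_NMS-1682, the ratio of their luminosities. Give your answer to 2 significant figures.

20

From the Stefan–Boltzmann law, L ∝ R²T⁴, so
L_NMS-1903/L_NMS-1682 = (R_NMS-1903/R_NMS-1682)² (T_NMS-1903/T_NMS-1682)⁴ = (2.00)² × (1.50)⁴ = 4.000 × 5.062 = 20.25.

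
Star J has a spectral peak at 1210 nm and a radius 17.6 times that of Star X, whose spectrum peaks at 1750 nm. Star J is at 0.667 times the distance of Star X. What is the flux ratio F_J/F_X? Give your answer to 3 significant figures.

Wien's law: T_J/T_X = λ_X/λ_J = 1750/1210 = 1.446.
L_J/L_X = (R_J/R_X)²(T_J/T_X)⁴ = (17.6)²(1.446)⁴ = 1355.
F_J/F_X = (L_J/L_X)/(d_J/d_X)² = 1355/(0.667)² = 3046.

3.05×10^3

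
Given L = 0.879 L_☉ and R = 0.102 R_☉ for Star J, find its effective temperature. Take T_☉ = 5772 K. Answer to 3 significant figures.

1.75×10^4 K

T/T_☉ = (L/L_☉)^(1/4) / (R/R_☉)^(1/2)
T = 5772 × (0.879)^(1/4) / √(0.102) = 5772 × 0.9683 / 0.3194 = 1.750×10^4 K.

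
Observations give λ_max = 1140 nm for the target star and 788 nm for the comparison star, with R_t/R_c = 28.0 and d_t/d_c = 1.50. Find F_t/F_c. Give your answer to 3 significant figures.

Wien's law: T_t/T_c = λ_c/λ_t = 788/1140 = 0.6912.
L_t/L_c = (R_t/R_c)²(T_t/T_c)⁴ = (28.0)²(0.6912)⁴ = 179.0.
F_t/F_c = (L_t/L_c)/(d_t/d_c)² = 179.0/(1.50)² = 79.55.

79.5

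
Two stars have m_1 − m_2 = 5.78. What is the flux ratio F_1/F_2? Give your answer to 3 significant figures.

0.00488

F_1/F_2 = 10^(−(m_1 − m_2)/2.5) = 10^(-5.78/2.5) = 10^-2.312 = 0.004875.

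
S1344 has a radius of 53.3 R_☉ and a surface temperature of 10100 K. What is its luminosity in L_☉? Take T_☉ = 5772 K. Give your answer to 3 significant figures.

L/L_☉ = (R/R_☉)² (T/T_☉)⁴ = (53.3)² × (10100/5772)⁴
       = 2841 × (1.750)⁴ = 2841 × 9.375 = 2.663×10^4.

2.66×10^4 L_☉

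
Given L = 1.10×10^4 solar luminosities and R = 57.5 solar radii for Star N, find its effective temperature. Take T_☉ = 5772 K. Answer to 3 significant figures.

T/T_☉ = (L/L_☉)^(1/4) / (R/R_☉)^(1/2)
T = 5772 × (1.10×10^4)^(1/4) / √(57.5) = 5772 × 10.24 / 7.583 = 7795 K.

7.80×10^3 K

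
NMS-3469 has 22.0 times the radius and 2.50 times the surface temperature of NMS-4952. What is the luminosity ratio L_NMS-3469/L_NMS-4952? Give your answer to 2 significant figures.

1.9×10^4

From the Stefan–Boltzmann law, L ∝ R²T⁴, so
L_NMS-3469/L_NMS-4952 = (R_NMS-3469/R_NMS-4952)² (T_NMS-3469/T_NMS-4952)⁴ = (22.0)² × (2.50)⁴ = 484.0 × 39.06 = 1.891×10^4.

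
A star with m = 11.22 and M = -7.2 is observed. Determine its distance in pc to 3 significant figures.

4.83×10^4 pc

m − M = 5 log₁₀(d/10 pc)
11.22 − (-7.2) = 18.42 = 5 log₁₀(d/10)
d = 10 × 10^(18.42/5) = 10 × 10^3.684 = 4.831×10^4 pc.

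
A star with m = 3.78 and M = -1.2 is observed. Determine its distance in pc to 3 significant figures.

99.1 pc

m − M = 5 log₁₀(d/10 pc)
3.78 − (-1.2) = 4.98 = 5 log₁₀(d/10)
d = 10 × 10^(4.98/5) = 10 × 10^0.996 = 99.08 pc.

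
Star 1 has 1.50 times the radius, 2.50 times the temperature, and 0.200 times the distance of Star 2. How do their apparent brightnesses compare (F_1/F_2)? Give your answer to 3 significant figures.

2.20×10^3

L_1/L_2 = (R_1/R_2)²(T_1/T_2)⁴ = (1.50)² × (2.50)⁴ = 87.89.
F_1/F_2 = (L_1/L_2)/(d_1/d_2)² = 87.89 / (0.200)² = 2197.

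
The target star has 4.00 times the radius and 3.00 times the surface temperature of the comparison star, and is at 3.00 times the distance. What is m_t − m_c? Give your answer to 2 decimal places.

L_t/L_c = (4.00)²(3.00)⁴ = 1296.
F_t/F_c = (L_t/L_c)/(d_t/d_c)² = 1296/9.000 = 144.0.
m_t − m_c = −2.5 log₁₀(144.0) = -5.40.

-5.40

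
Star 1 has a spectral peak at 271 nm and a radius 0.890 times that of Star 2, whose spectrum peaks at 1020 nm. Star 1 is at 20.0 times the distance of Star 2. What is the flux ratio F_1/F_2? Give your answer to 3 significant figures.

0.397

Wien's law: T_1/T_2 = λ_2/λ_1 = 1020/271 = 3.764.
L_1/L_2 = (R_1/R_2)²(T_1/T_2)⁴ = (0.890)²(3.764)⁴ = 159.0.
F_1/F_2 = (L_1/L_2)/(d_1/d_2)² = 159.0/(20.0)² = 0.3974.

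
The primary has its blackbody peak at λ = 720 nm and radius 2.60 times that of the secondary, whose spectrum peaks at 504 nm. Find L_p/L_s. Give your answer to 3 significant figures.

Wien's law gives T ∝ 1/λ_max, so T_p/T_s = λ_s/λ_p = 504/720 = 0.7000.
Then L ∝ R²T⁴ gives L_p/L_s = (2.60)² × (0.7000)⁴ = 6.760 × 0.2401 = 1.623.

1.62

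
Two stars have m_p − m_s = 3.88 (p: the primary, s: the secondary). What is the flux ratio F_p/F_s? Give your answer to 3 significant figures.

0.0281

F_p/F_s = 10^(−(m_p − m_s)/2.5) = 10^(-3.88/2.5) = 10^-1.552 = 0.02805.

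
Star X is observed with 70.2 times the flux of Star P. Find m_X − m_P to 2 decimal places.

m_X − m_P = −2.5 log₁₀(F_X/F_P) = −2.5 log₁₀(70.2) = −2.5 × (1.846) = -4.616.

-4.62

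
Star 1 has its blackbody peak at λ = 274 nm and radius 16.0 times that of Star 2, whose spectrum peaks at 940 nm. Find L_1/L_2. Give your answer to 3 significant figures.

Wien's law gives T ∝ 1/λ_max, so T_1/T_2 = λ_2/λ_1 = 940/274 = 3.431.
Then L ∝ R²T⁴ gives L_1/L_2 = (16.0)² × (3.431)⁴ = 256.0 × 138.5 = 3.546×10^4.

3.55×10^4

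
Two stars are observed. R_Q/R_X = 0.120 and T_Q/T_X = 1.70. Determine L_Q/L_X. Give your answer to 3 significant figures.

From the Stefan–Boltzmann law, L ∝ R²T⁴, so
L_Q/L_X = (R_Q/R_X)² (T_Q/T_X)⁴ = (0.120)² × (1.70)⁴ = 0.01440 × 8.352 = 0.1203.

0.120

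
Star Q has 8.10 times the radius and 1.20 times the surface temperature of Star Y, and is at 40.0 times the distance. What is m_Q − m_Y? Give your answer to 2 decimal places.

2.68

L_Q/L_Y = (8.10)²(1.20)⁴ = 136.0.
F_Q/F_Y = (L_Q/L_Y)/(d_Q/d_Y)² = 136.0/1600 = 0.08503.
m_Q − m_Y = −2.5 log₁₀(0.08503) = 2.68.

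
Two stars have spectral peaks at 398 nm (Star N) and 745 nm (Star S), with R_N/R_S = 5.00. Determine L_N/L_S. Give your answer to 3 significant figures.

307

Wien's law gives T ∝ 1/λ_max, so T_N/T_S = λ_S/λ_N = 745/398 = 1.872.
Then L ∝ R²T⁴ gives L_N/L_S = (5.00)² × (1.872)⁴ = 25.00 × 12.28 = 306.9.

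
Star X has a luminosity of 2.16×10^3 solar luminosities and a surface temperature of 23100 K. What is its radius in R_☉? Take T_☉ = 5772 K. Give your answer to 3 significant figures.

2.90 R_☉

R/R_☉ = √(L/L_☉) / (T/T_☉)² = √(2.16×10^3) / (4.002)²
       = 46.48 / 16.02 = 2.902.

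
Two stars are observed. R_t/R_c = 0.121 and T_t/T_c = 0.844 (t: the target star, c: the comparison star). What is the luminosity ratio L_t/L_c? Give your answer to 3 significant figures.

From the Stefan–Boltzmann law, L ∝ R²T⁴, so
L_t/L_c = (R_t/R_c)² (T_t/T_c)⁴ = (0.121)² × (0.844)⁴ = 0.01464 × 0.5074 = 0.007429.

0.00743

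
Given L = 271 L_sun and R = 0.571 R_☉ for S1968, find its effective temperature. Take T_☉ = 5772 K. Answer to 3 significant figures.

3.10×10^4 K

T/T_☉ = (L/L_☉)^(1/4) / (R/R_☉)^(1/2)
T = 5772 × (271)^(1/4) / √(0.571) = 5772 × 4.057 / 0.7556 = 3.099×10^4 K.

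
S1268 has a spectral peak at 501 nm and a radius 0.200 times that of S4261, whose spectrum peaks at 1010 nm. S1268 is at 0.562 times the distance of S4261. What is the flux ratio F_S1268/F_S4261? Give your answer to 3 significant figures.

2.09

Wien's law: T_S1268/T_S4261 = λ_S4261/λ_S1268 = 1010/501 = 2.016.
L_S1268/L_S4261 = (R_S1268/R_S4261)²(T_S1268/T_S4261)⁴ = (0.200)²(2.016)⁴ = 0.6607.
F_S1268/F_S4261 = (L_S1268/L_S4261)/(d_S1268/d_S4261)² = 0.6607/(0.562)² = 2.092.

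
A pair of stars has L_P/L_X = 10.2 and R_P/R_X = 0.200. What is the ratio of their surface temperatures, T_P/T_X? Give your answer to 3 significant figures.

4.00

L ∝ R²T⁴ gives T ∝ (L/R²)^(1/4), so
T_P/T_X = (10.2 / 0.200²)^(1/4) = (255.0)^(1/4) = 3.996.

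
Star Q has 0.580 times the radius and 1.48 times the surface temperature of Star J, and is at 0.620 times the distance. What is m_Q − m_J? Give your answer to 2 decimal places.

L_Q/L_J = (0.580)²(1.48)⁴ = 1.614.
F_Q/F_J = (L_Q/L_J)/(d_Q/d_J)² = 1.614/0.3844 = 4.199.
m_Q − m_J = −2.5 log₁₀(4.199) = -1.56.

-1.56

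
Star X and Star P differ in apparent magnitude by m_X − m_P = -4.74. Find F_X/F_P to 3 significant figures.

F_X/F_P = 10^(−(m_X − m_P)/2.5) = 10^(4.74/2.5) = 10^1.896 = 78.70.

78.7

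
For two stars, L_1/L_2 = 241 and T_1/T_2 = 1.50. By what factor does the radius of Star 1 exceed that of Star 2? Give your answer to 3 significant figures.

6.90

L ∝ R²T⁴ gives R ∝ √L / T², so
R_1/R_2 = √(241) / (1.50)² = 15.52 / 2.250 = 6.900.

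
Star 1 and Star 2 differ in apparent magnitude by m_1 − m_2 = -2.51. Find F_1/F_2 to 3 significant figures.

10.1

F_1/F_2 = 10^(−(m_1 − m_2)/2.5) = 10^(2.51/2.5) = 10^1.004 = 10.09.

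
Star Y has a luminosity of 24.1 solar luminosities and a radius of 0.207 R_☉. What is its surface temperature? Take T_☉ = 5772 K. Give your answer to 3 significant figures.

2.81×10^4 K

T/T_☉ = (L/L_☉)^(1/4) / (R/R_☉)^(1/2)
T = 5772 × (24.1)^(1/4) / √(0.207) = 5772 × 2.216 / 0.4550 = 2.811×10^4 K.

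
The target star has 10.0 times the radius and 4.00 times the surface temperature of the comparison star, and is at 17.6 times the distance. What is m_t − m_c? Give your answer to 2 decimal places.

-4.79

L_t/L_c = (10.0)²(4.00)⁴ = 2.560×10^4.
F_t/F_c = (L_t/L_c)/(d_t/d_c)² = 2.560×10^4/309.8 = 82.64.
m_t − m_c = −2.5 log₁₀(82.64) = -4.79.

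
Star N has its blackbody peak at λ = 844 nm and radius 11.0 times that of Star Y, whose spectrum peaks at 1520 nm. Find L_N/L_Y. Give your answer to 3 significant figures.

Wien's law gives T ∝ 1/λ_max, so T_N/T_Y = λ_Y/λ_N = 1520/844 = 1.801.
Then L ∝ R²T⁴ gives L_N/L_Y = (11.0)² × (1.801)⁴ = 121.0 × 10.52 = 1273.

1.27×10^3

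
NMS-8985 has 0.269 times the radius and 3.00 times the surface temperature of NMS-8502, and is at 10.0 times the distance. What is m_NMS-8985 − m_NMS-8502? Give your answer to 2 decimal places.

L_NMS-8985/L_NMS-8502 = (0.269)²(3.00)⁴ = 5.861.
F_NMS-8985/F_NMS-8502 = (L_NMS-8985/L_NMS-8502)/(d_NMS-8985/d_NMS-8502)² = 5.861/100.0 = 0.05861.
m_NMS-8985 − m_NMS-8502 = −2.5 log₁₀(0.05861) = 3.08.

3.08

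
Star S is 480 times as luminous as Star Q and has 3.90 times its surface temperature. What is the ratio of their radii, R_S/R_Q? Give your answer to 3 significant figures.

1.44

L ∝ R²T⁴ gives R ∝ √L / T², so
R_S/R_Q = √(480) / (3.90)² = 21.91 / 15.21 = 1.440.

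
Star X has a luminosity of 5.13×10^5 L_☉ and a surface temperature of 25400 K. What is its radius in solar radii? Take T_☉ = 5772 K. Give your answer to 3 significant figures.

37.0 solar radii

R/R_☉ = √(L/L_☉) / (T/T_☉)² = √(5.13×10^5) / (4.401)²
       = 716.2 / 19.36 = 36.99.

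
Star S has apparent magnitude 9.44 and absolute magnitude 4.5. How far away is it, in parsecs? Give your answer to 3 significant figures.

97.3 pc

m − M = 5 log₁₀(d/10 pc)
9.44 − (4.5) = 4.94 = 5 log₁₀(d/10)
d = 10 × 10^(4.94/5) = 10 × 10^0.988 = 97.27 pc.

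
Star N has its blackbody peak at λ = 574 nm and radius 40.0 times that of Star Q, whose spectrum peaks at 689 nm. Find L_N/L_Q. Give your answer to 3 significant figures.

3.32×10^3

Wien's law gives T ∝ 1/λ_max, so T_N/T_Q = λ_Q/λ_N = 689/574 = 1.200.
Then L ∝ R²T⁴ gives L_N/L_Q = (40.0)² × (1.200)⁴ = 1600 × 2.076 = 3322.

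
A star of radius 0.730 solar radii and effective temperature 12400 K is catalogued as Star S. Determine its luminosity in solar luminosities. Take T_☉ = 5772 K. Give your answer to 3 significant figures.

11.4 solar luminosities

L/L_☉ = (R/R_☉)² (T/T_☉)⁴ = (0.730)² × (12400/5772)⁴
       = 0.5329 × (2.148)⁴ = 0.5329 × 21.30 = 11.35.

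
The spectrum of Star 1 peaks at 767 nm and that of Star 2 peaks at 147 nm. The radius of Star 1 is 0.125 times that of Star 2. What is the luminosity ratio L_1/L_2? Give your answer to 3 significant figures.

Wien's law gives T ∝ 1/λ_max, so T_1/T_2 = λ_2/λ_1 = 147/767 = 0.1917.
Then L ∝ R²T⁴ gives L_1/L_2 = (0.125)² × (0.1917)⁴ = 0.01562 × 0.001349 = 2.108×10^-5.

2.11×10^-5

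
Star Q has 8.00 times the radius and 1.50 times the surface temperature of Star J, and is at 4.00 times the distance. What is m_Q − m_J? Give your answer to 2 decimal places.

-3.27

L_Q/L_J = (8.00)²(1.50)⁴ = 324.0.
F_Q/F_J = (L_Q/L_J)/(d_Q/d_J)² = 324.0/16.00 = 20.25.
m_Q − m_J = −2.5 log₁₀(20.25) = -3.27.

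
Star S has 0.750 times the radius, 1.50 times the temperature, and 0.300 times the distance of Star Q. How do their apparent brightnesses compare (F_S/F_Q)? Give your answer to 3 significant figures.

31.6

L_S/L_Q = (R_S/R_Q)²(T_S/T_Q)⁴ = (0.750)² × (1.50)⁴ = 2.848.
F_S/F_Q = (L_S/L_Q)/(d_S/d_Q)² = 2.848 / (0.300)² = 31.64.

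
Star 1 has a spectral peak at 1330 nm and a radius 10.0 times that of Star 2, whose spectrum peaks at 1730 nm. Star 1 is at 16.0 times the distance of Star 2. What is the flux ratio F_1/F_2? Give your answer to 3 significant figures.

Wien's law: T_1/T_2 = λ_2/λ_1 = 1730/1330 = 1.301.
L_1/L_2 = (R_1/R_2)²(T_1/T_2)⁴ = (10.0)²(1.301)⁴ = 286.3.
F_1/F_2 = (L_1/L_2)/(d_1/d_2)² = 286.3/(16.0)² = 1.118.

1.12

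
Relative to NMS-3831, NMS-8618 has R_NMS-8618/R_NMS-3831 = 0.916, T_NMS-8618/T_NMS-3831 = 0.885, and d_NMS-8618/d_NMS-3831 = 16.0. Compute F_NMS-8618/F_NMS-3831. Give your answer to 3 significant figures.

0.00201

L_NMS-8618/L_NMS-3831 = (R_NMS-8618/R_NMS-3831)²(T_NMS-8618/T_NMS-3831)⁴ = (0.916)² × (0.885)⁴ = 0.5147.
F_NMS-8618/F_NMS-3831 = (L_NMS-8618/L_NMS-3831)/(d_NMS-8618/d_NMS-3831)² = 0.5147 / (16.0)² = 0.002011.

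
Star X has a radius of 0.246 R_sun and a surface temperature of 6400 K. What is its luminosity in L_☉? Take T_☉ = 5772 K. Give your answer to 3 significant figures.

0.0915 L_☉

L/L_☉ = (R/R_☉)² (T/T_☉)⁴ = (0.246)² × (6400/5772)⁴
       = 0.06052 × (1.109)⁴ = 0.06052 × 1.512 = 0.09147.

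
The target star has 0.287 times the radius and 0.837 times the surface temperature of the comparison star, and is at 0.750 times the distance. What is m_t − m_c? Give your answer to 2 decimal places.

2.86

L_t/L_c = (0.287)²(0.837)⁴ = 0.04043.
F_t/F_c = (L_t/L_c)/(d_t/d_c)² = 0.04043/0.5625 = 0.07187.
m_t − m_c = −2.5 log₁₀(0.07187) = 2.86.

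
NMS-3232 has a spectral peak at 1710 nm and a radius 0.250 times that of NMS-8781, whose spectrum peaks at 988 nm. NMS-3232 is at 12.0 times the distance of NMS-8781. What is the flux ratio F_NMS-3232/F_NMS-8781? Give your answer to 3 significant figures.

4.84×10^-5

Wien's law: T_NMS-3232/T_NMS-8781 = λ_NMS-8781/λ_NMS-3232 = 988/1710 = 0.5778.
L_NMS-3232/L_NMS-8781 = (R_NMS-3232/R_NMS-8781)²(T_NMS-3232/T_NMS-8781)⁴ = (0.250)²(0.5778)⁴ = 0.006965.
F_NMS-3232/F_NMS-8781 = (L_NMS-3232/L_NMS-8781)/(d_NMS-3232/d_NMS-8781)² = 0.006965/(12.0)² = 4.837×10^-5.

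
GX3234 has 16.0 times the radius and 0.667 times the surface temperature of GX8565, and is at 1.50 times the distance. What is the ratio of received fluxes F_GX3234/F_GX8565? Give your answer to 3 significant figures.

22.5

L_GX3234/L_GX8565 = (R_GX3234/R_GX8565)²(T_GX3234/T_GX8565)⁴ = (16.0)² × (0.667)⁴ = 50.67.
F_GX3234/F_GX8565 = (L_GX3234/L_GX8565)/(d_GX3234/d_GX8565)² = 50.67 / (1.50)² = 22.52.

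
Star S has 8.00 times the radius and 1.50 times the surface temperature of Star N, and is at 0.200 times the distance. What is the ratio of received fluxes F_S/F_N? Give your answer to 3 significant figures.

L_S/L_N = (R_S/R_N)²(T_S/T_N)⁴ = (8.00)² × (1.50)⁴ = 324.0.
F_S/F_N = (L_S/L_N)/(d_S/d_N)² = 324.0 / (0.200)² = 8100.

8.10×10^3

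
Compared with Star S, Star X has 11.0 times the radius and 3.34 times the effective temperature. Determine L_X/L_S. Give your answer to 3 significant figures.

1.51×10^4

From the Stefan–Boltzmann law, L ∝ R²T⁴, so
L_X/L_S = (R_X/R_S)² (T_X/T_S)⁴ = (11.0)² × (3.34)⁴ = 121.0 × 124.4 = 1.506×10^4.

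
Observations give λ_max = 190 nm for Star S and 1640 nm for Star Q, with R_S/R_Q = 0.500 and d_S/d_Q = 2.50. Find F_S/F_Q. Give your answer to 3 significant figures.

222

Wien's law: T_S/T_Q = λ_Q/λ_S = 1640/190 = 8.632.
L_S/L_Q = (R_S/R_Q)²(T_S/T_Q)⁴ = (0.500)²(8.632)⁴ = 1388.
F_S/F_Q = (L_S/L_Q)/(d_S/d_Q)² = 1388/(2.50)² = 222.0.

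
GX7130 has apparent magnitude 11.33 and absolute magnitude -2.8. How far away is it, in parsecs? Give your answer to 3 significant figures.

6.70×10^3 pc

m − M = 5 log₁₀(d/10 pc)
11.33 − (-2.8) = 14.13 = 5 log₁₀(d/10)
d = 10 × 10^(14.13/5) = 10 × 10^2.826 = 6699 pc.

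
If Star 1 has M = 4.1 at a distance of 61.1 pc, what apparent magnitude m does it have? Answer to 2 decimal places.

8.03

m = M + 5 log₁₀(d/10 pc) = 4.1 + 5 log₁₀(61.1/10)
  = 4.1 + 5 × 0.786 = 4.1 + 3.93 = 8.03.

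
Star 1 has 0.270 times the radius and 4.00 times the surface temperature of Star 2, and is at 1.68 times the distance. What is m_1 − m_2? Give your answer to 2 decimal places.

-2.05

L_1/L_2 = (0.270)²(4.00)⁴ = 18.66.
F_1/F_2 = (L_1/L_2)/(d_1/d_2)² = 18.66/2.822 = 6.612.
m_1 − m_2 = −2.5 log₁₀(6.612) = -2.05.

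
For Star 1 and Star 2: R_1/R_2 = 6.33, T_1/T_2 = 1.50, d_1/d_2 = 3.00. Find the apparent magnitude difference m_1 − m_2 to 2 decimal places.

-3.38

L_1/L_2 = (6.33)²(1.50)⁴ = 202.8.
F_1/F_2 = (L_1/L_2)/(d_1/d_2)² = 202.8/9.000 = 22.54.
m_1 − m_2 = −2.5 log₁₀(22.54) = -3.38.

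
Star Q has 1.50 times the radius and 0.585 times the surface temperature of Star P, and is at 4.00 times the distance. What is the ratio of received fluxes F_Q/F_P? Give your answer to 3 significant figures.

L_Q/L_P = (R_Q/R_P)²(T_Q/T_P)⁴ = (1.50)² × (0.585)⁴ = 0.2635.
F_Q/F_P = (L_Q/L_P)/(d_Q/d_P)² = 0.2635 / (4.00)² = 0.01647.

0.0165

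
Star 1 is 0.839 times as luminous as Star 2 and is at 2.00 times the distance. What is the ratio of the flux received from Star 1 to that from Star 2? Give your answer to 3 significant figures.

0.210

F = L/(4πd²), so F_1/F_2 = (L_1/L_2) / (d_1/d_2)²
= 0.839 / (2.00)² = 0.839 / 4.000 = 0.2097.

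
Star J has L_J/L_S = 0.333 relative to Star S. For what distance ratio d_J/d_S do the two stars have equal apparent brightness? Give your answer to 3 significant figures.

0.577

Equal flux requires L_J/d_J² = L_S/d_S², so d_J/d_S = √(L_J/L_S)
= √(0.333) = 0.5771.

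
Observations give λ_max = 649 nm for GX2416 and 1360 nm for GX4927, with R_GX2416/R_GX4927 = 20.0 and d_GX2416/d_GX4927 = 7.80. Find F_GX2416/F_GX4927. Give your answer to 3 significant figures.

127

Wien's law: T_GX2416/T_GX4927 = λ_GX4927/λ_GX2416 = 1360/649 = 2.096.
L_GX2416/L_GX4927 = (R_GX2416/R_GX4927)²(T_GX2416/T_GX4927)⁴ = (20.0)²(2.096)⁴ = 7713.
F_GX2416/F_GX4927 = (L_GX2416/L_GX4927)/(d_GX2416/d_GX4927)² = 7713/(7.80)² = 126.8.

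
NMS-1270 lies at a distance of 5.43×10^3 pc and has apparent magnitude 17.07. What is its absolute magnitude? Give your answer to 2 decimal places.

3.40

M = m − 5 log₁₀(d/10 pc) = 17.07 − 5 log₁₀(5.43×10^3/10)
  = 17.07 − 5 × 2.735 = 17.07 − 13.67 = 3.40.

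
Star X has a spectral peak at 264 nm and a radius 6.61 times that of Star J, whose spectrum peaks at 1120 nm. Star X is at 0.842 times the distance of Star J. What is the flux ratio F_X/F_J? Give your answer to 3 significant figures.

2.00×10^4

Wien's law: T_X/T_J = λ_J/λ_X = 1120/264 = 4.242.
L_X/L_J = (R_X/R_J)²(T_X/T_J)⁴ = (6.61)²(4.242)⁴ = 1.415×10^4.
F_X/F_J = (L_X/L_J)/(d_X/d_J)² = 1.415×10^4/(0.842)² = 1.996×10^4.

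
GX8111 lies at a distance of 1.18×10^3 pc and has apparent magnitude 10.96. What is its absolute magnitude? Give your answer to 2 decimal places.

0.60

M = m − 5 log₁₀(d/10 pc) = 10.96 − 5 log₁₀(1.18×10^3/10)
  = 10.96 − 5 × 2.072 = 10.96 − 10.36 = 0.60.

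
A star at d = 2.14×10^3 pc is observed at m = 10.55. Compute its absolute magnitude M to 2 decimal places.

M = m − 5 log₁₀(d/10 pc) = 10.55 − 5 log₁₀(2.14×10^3/10)
  = 10.55 − 5 × 2.330 = 10.55 − 11.65 = -1.10.

-1.10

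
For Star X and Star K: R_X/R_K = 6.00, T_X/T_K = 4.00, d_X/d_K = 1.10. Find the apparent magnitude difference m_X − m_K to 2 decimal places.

-9.70

L_X/L_K = (6.00)²(4.00)⁴ = 9216.
F_X/F_K = (L_X/L_K)/(d_X/d_K)² = 9216/1.210 = 7617.
m_X − m_K = −2.5 log₁₀(7617) = -9.70.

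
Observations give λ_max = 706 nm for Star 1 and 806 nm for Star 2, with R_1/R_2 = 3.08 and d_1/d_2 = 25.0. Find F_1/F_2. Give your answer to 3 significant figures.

Wien's law: T_1/T_2 = λ_2/λ_1 = 806/706 = 1.142.
L_1/L_2 = (R_1/R_2)²(T_1/T_2)⁴ = (3.08)²(1.142)⁴ = 16.11.
F_1/F_2 = (L_1/L_2)/(d_1/d_2)² = 16.11/(25.0)² = 0.02578.

0.0258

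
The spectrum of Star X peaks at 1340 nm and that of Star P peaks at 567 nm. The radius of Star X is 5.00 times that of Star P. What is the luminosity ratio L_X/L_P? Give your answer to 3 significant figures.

Wien's law gives T ∝ 1/λ_max, so T_X/T_P = λ_P/λ_X = 567/1340 = 0.4231.
Then L ∝ R²T⁴ gives L_X/L_P = (5.00)² × (0.4231)⁴ = 25.00 × 0.03206 = 0.8014.

0.801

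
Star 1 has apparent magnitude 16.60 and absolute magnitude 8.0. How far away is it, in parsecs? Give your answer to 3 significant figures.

m − M = 5 log₁₀(d/10 pc)
16.60 − (8.0) = 8.60 = 5 log₁₀(d/10)
d = 10 × 10^(8.60/5) = 10 × 10^1.720 = 524.8 pc.

525 pc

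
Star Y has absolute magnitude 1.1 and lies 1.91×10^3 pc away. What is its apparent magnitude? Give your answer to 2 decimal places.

12.51

m = M + 5 log₁₀(d/10 pc) = 1.1 + 5 log₁₀(1.91×10^3/10)
  = 1.1 + 5 × 2.281 = 1.1 + 11.41 = 12.51.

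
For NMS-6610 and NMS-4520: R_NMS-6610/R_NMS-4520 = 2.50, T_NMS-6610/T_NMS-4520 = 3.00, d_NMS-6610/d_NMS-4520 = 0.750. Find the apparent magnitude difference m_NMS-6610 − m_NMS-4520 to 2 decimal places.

L_NMS-6610/L_NMS-4520 = (2.50)²(3.00)⁴ = 506.2.
F_NMS-6610/F_NMS-4520 = (L_NMS-6610/L_NMS-4520)/(d_NMS-6610/d_NMS-4520)² = 506.2/0.5625 = 900.0.
m_NMS-6610 − m_NMS-4520 = −2.5 log₁₀(900.0) = -7.39.

-7.39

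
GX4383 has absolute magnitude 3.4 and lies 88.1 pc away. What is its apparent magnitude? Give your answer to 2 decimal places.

8.12

m = M + 5 log₁₀(d/10 pc) = 3.4 + 5 log₁₀(88.1/10)
  = 3.4 + 5 × 0.945 = 3.4 + 4.72 = 8.12.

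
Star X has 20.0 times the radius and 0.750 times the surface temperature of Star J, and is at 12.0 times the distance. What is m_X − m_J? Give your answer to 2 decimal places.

L_X/L_J = (20.0)²(0.750)⁴ = 126.6.
F_X/F_J = (L_X/L_J)/(d_X/d_J)² = 126.6/144.0 = 0.8789.
m_X − m_J = −2.5 log₁₀(0.8789) = 0.14.

0.14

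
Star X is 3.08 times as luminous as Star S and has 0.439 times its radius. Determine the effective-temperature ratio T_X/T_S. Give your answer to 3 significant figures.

2.00

L ∝ R²T⁴ gives T ∝ (L/R²)^(1/4), so
T_X/T_S = (3.08 / 0.439²)^(1/4) = (15.98)^(1/4) = 1.999.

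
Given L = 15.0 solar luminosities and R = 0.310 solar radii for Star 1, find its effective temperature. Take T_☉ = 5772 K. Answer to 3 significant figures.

2.04×10^4 K

T/T_☉ = (L/L_☉)^(1/4) / (R/R_☉)^(1/2)
T = 5772 × (15.0)^(1/4) / √(0.310) = 5772 × 1.968 / 0.5568 = 2.040×10^4 K.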